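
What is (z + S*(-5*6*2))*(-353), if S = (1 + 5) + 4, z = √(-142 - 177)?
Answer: 211800 - 353*I*√319 ≈ 2.118e+5 - 6304.8*I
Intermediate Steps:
z = I*√319 (z = √(-319) = I*√319 ≈ 17.861*I)
S = 10 (S = 6 + 4 = 10)
(z + S*(-5*6*2))*(-353) = (I*√319 + 10*(-5*6*2))*(-353) = (I*√319 + 10*(-30*2))*(-353) = (I*√319 + 10*(-60))*(-353) = (I*√319 - 600)*(-353) = (-600 + I*√319)*(-353) = 211800 - 353*I*√319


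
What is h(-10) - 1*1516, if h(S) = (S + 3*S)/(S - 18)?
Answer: -10602/7 ≈ -1514.6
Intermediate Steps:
h(S) = 4*S/(-18 + S) (h(S) = (4*S)/(-18 + S) = 4*S/(-18 + S))
h(-10) - 1*1516 = 4*(-10)/(-18 - 10) - 1*1516 = 4*(-10)/(-28) - 1516 = 4*(-10)*(-1/28) - 1516 = 10/7 - 1516 = -10602/7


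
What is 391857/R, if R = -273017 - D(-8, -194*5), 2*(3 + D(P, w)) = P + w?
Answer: -391857/272525 ≈ -1.4379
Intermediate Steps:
D(P, w) = -3 + P/2 + w/2 (D(P, w) = -3 + (P + w)/2 = -3 + (P/2 + w/2) = -3 + P/2 + w/2)
R = -272525 (R = -273017 - (-3 + (½)*(-8) + (-194*5)/2) = -273017 - (-3 - 4 + (½)*(-970)) = -273017 - (-3 - 4 - 485) = -273017 - 1*(-492) = -273017 + 492 = -272525)
391857/R = 391857/(-272525) = 391857*(-1/272525) = -391857/272525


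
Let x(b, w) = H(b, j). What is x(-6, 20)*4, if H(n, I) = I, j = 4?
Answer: 16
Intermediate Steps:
x(b, w) = 4
x(-6, 20)*4 = 4*4 = 16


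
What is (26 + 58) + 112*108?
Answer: 12180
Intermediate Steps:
(26 + 58) + 112*108 = 84 + 12096 = 12180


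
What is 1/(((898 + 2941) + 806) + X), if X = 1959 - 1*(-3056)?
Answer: 1/9660 ≈ 0.00010352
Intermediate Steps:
X = 5015 (X = 1959 + 3056 = 5015)
1/(((898 + 2941) + 806) + X) = 1/(((898 + 2941) + 806) + 5015) = 1/((3839 + 806) + 5015) = 1/(4645 + 5015) = 1/9660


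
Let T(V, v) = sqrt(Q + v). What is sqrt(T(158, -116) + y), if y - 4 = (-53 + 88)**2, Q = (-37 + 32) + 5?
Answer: sqrt(1229 + 2*I*sqrt(29)) ≈ 35.057 + 0.1536*I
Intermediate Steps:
Q = 0 (Q = -5 + 5 = 0)
T(V, v) = sqrt(v) (T(V, v) = sqrt(0 + v) = sqrt(v))
y = 1229 (y = 4 + (-53 + 88)**2 = 4 + 35**2 = 4 + 1225 = 1229)
sqrt(T(158, -116) + y) = sqrt(sqrt(-116) + 1229) = sqrt(2*I*sqrt(29) + 1229) = sqrt(1229 + 2*I*sqrt(29))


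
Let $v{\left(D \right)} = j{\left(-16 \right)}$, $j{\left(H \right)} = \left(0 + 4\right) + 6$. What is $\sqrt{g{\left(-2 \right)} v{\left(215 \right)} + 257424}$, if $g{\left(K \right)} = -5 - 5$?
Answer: $2 \sqrt{64331} \approx 507.27$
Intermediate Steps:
$g{\left(K \right)} = -10$ ($g{\left(K \right)} = -5 - 5 = -10$)
$j{\left(H \right)} = 10$ ($j{\left(H \right)} = 4 + 6 = 10$)
$v{\left(D \right)} = 10$
$\sqrt{g{\left(-2 \right)} v{\left(215 \right)} + 257424} = \sqrt{\left(-10\right) 10 + 257424} = \sqrt{-100 + 257424} = \sqrt{257324} = 2 \sqrt{64331}$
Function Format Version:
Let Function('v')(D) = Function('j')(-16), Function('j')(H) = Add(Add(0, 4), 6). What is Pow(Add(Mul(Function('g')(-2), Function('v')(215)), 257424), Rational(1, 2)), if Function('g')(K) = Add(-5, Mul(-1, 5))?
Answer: Mul(2, Pow(64331, Rational(1, 2))) ≈ 507.27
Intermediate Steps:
Function('g')(K) = -10 (Function('g')(K) = Add(-5, -5) = -10)
Function('j')(H) = 10 (Function('j')(H) = Add(4, 6) = 10)
Function('v')(D) = 10
Pow(Add(Mul(Function('g')(-2), Function('v')(215)), 257424), Rational(1, 2)) = Pow(Add(Mul(-10, 10), 257424), Rational(1, 2)) = Pow(Add(-100, 257424), Rational(1, 2)) = Pow(257324, Rational(1, 2)) = Mul(2, Pow(64331, Rational(1, 2)))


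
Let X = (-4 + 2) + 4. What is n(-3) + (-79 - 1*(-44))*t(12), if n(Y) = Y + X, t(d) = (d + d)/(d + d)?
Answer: -36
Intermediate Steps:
t(d) = 1 (t(d) = (2*d)/((2*d)) = (2*d)*(1/(2*d)) = 1)
X = 2 (X = -2 + 4 = 2)
n(Y) = 2 + Y (n(Y) = Y + 2 = 2 + Y)
n(-3) + (-79 - 1*(-44))*t(12) = (2 - 3) + (-79 - 1*(-44))*1 = -1 + (-79 + 44)*1 = -1 - 35*1 = -1 - 35 = -36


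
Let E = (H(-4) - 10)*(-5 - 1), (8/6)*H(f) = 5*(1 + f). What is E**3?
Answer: 16581375/8 ≈ 2.0727e+6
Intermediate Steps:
H(f) = 15/4 + 15*f/4 (H(f) = 3*(5*(1 + f))/4 = 3*(5 + 5*f)/4 = 15/4 + 15*f/4)
E = 255/2 (E = ((15/4 + (15/4)*(-4)) - 10)*(-5 - 1) = ((15/4 - 15) - 10)*(-6) = (-45/4 - 10)*(-6) = -85/4*(-6) = 255/2 ≈ 127.50)
E**3 = (255/2)**3 = 16581375/8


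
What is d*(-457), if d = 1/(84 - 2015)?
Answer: 457/1931 ≈ 0.23667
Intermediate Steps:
d = -1/1931 (d = 1/(-1931) = -1/1931 ≈ -0.00051787)
d*(-457) = -1/1931*(-457) = 457/1931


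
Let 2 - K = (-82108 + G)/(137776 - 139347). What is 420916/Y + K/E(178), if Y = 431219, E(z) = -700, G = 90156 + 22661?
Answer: 448284130831/474211534300 ≈ 0.94532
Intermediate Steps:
G = 112817
K = 33851/1571 (K = 2 - (-82108 + 112817)/(137776 - 139347) = 2 - 30709/(-1571) = 2 - 30709*(-1)/1571 = 2 - 1*(-30709/1571) = 2 + 30709/1571 = 33851/1571 ≈ 21.547)
420916/Y + K/E(178) = 420916/431219 + (33851/1571)/(-700) = 420916*(1/431219) + (33851/1571)*(-1/700) = 420916/431219 - 33851/1099700 = 448284130831/474211534300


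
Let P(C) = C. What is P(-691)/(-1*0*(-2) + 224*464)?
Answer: -691/103936 ≈ -0.0066483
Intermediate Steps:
P(-691)/(-1*0*(-2) + 224*464) = -691/(-1*0*(-2) + 224*464) = -691/(0*(-2) + 103936) = -691/(0 + 103936) = -691/103936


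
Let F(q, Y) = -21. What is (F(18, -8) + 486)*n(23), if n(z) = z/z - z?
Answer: -10230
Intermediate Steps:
n(z) = 1 - z
(F(18, -8) + 486)*n(23) = (-21 + 486)*(1 - 1*23) = 465*(1 - 23) = 465*(-22) = -10230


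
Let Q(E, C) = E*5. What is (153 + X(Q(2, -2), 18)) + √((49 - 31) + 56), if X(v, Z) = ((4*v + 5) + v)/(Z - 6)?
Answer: 1891/12 + √74 ≈ 166.19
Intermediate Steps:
Q(E, C) = 5*E
X(v, Z) = (5 + 5*v)/(-6 + Z) (X(v, Z) = ((5 + 4*v) + v)/(-6 + Z) = (5 + 5*v)/(-6 + Z))
(153 + X(Q(2, -2), 18)) + √((49 - 31) + 56) = (153 + 5*(1 + 5*2)/(-6 + 18)) + √((49 - 31) + 56) = (153 + 5*(1 + 10)/12) + √(18 + 56) = (153 + 5*(1/12)*11) + √74 = (153 + 55/12) + √74 = 1891/12 + √74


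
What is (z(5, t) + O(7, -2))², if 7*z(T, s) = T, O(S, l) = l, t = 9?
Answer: 81/49 ≈ 1.6531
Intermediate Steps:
z(T, s) = T/7
(z(5, t) + O(7, -2))² = ((⅐)*5 - 2)² = (5/7 - 2)² = (-9/7)² = 81/49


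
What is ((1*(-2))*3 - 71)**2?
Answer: 5929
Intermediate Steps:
((1*(-2))*3 - 71)**2 = (-2*3 - 71)**2 = (-6 - 71)**2 = (-77)**2 = 5929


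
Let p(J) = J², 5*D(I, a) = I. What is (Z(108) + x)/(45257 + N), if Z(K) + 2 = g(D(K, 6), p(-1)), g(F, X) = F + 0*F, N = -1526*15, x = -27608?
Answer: -137942/111835 ≈ -1.2334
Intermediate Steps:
D(I, a) = I/5
N = -22890
g(F, X) = F (g(F, X) = F + 0 = F)
Z(K) = -2 + K/5
(Z(108) + x)/(45257 + N) = ((-2 + (⅕)*108) - 27608)/(45257 - 22890) = ((-2 + 108/5) - 27608)/22367 = (98/5 - 27608)*(1/22367) = -137942/5*1/22367 = -137942/111835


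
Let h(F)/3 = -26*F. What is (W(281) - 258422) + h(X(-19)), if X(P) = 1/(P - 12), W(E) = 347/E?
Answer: -2251081367/8711 ≈ -2.5842e+5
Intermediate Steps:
X(P) = 1/(-12 + P)
h(F) = -78*F (h(F) = 3*(-26*F) = -78*F)
(W(281) - 258422) + h(X(-19)) = (347/281 - 258422) - 78/(-12 - 19) = (347*(1/281) - 258422) - 78/(-31) = (347/281 - 258422) - 78*(-1/31) = -72616235/281 + 78/31 = -2251081367/8711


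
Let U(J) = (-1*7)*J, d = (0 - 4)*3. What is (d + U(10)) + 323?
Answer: 241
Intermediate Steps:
d = -12 (d = -4*3 = -12)
U(J) = -7*J
(d + U(10)) + 323 = (-12 - 7*10) + 323 = (-12 - 70) + 323 = -82 + 323 = 241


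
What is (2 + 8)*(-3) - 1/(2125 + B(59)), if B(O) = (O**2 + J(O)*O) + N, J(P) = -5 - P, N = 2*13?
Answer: -55681/1856 ≈ -30.001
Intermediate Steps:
N = 26
B(O) = 26 + O**2 + O*(-5 - O) (B(O) = (O**2 + (-5 - O)*O) + 26 = (O**2 + O*(-5 - O)) + 26 = 26 + O**2 + O*(-5 - O))
(2 + 8)*(-3) - 1/(2125 + B(59)) = (2 + 8)*(-3) - 1/(2125 + (26 - 5*59)) = 10*(-3) - 1/(2125 + (26 - 295)) = -30 - 1/(2125 - 269) = -30 - 1/1856 = -55681/1856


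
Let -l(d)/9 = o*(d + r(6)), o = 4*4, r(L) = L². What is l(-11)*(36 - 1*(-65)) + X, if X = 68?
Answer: -363532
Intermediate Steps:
o = 16
l(d) = -5184 - 144*d (l(d) = -144*(d + 6²) = -144*(d + 36) = -144*(36 + d) = -9*(576 + 16*d) = -5184 - 144*d)
l(-11)*(36 - 1*(-65)) + X = (-5184 - 144*(-11))*(36 - 1*(-65)) + 68 = (-5184 + 1584)*(36 + 65) + 68 = -3600*101 + 68 = -363600 + 68 = -363532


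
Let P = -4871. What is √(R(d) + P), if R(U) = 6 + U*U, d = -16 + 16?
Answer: I*√4865 ≈ 69.75*I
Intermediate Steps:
d = 0
R(U) = 6 + U²
√(R(d) + P) = √((6 + 0²) - 4871) = √((6 + 0) - 4871) = √(6 - 4871) = √(-4865) = I*√4865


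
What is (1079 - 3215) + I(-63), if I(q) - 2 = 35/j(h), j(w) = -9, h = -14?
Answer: -19241/9 ≈ -2137.9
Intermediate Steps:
I(q) = -17/9 (I(q) = 2 + 35/(-9) = 2 + 35*(-⅑) = 2 - 35/9 = -17/9)
(1079 - 3215) + I(-63) = (1079 - 3215) - 17/9 = -2136 - 17/9 = -19241/9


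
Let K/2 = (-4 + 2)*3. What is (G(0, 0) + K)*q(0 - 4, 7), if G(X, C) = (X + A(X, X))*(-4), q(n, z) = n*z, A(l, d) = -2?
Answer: 112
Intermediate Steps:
K = -12 (K = 2*((-4 + 2)*3) = 2*(-2*3) = 2*(-6) = -12)
G(X, C) = 8 - 4*X (G(X, C) = (X - 2)*(-4) = (-2 + X)*(-4) = 8 - 4*X)
(G(0, 0) + K)*q(0 - 4, 7) = ((8 - 4*0) - 12)*((0 - 4)*7) = ((8 + 0) - 12)*(-4*7) = (8 - 12)*(-28) = -4*(-28) = 112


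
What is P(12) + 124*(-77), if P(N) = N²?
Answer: -9404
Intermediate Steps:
P(12) + 124*(-77) = 12² + 124*(-77) = 144 - 9548 = -9404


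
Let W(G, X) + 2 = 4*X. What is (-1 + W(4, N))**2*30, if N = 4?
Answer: 5070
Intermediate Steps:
W(G, X) = -2 + 4*X
(-1 + W(4, N))**2*30 = (-1 + (-2 + 4*4))**2*30 = (-1 + (-2 + 16))**2*30 = (-1 + 14)**2*30 = 13**2*30 = 169*30 = 5070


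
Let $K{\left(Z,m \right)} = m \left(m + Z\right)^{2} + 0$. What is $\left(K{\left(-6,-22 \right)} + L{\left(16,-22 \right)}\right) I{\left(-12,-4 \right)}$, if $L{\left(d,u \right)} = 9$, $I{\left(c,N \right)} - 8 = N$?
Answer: $-68956$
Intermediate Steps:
$I{\left(c,N \right)} = 8 + N$
$K{\left(Z,m \right)} = m \left(Z + m\right)^{2}$ ($K{\left(Z,m \right)} = m \left(Z + m\right)^{2} + 0 = m \left(Z + m\right)^{2}$)
$\left(K{\left(-6,-22 \right)} + L{\left(16,-22 \right)}\right) I{\left(-12,-4 \right)} = \left(- 22 \left(-6 - 22\right)^{2} + 9\right) \left(8 - 4\right) = \left(- 22 \left(-28\right)^{2} + 9\right) 4 = \left(\left(-22\right) 784 + 9\right) 4 = \left(-17248 + 9\right) 4 = \left(-17239\right) 4 = -68956$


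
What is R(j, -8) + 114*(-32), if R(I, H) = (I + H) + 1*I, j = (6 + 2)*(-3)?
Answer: -3704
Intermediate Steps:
j = -24 (j = 8*(-3) = -24)
R(I, H) = H + 2*I (R(I, H) = (H + I) + I = H + 2*I)
R(j, -8) + 114*(-32) = (-8 + 2*(-24)) + 114*(-32) = (-8 - 48) - 3648 = -56 - 3648 = -3704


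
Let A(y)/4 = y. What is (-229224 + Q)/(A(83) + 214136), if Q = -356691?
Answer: -585915/214468 ≈ -2.7319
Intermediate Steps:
A(y) = 4*y
(-229224 + Q)/(A(83) + 214136) = (-229224 - 356691)/(4*83 + 214136) = -585915/(332 + 214136) = -585915/214468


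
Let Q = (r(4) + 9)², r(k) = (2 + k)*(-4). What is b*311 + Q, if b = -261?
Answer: -80946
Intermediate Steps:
r(k) = -8 - 4*k
Q = 225 (Q = ((-8 - 4*4) + 9)² = ((-8 - 16) + 9)² = (-24 + 9)² = (-15)² = 225)
b*311 + Q = -261*311 + 225 = -81171 + 225 = -80946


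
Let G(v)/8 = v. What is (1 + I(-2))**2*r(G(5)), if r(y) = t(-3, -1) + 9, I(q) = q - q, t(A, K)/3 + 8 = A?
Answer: -24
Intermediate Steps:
t(A, K) = -24 + 3*A
G(v) = 8*v
I(q) = 0
r(y) = -24 (r(y) = (-24 + 3*(-3)) + 9 = (-24 - 9) + 9 = -33 + 9 = -24)
(1 + I(-2))**2*r(G(5)) = (1 + 0)**2*(-24) = 1**2*(-24) = 1*(-24) = -24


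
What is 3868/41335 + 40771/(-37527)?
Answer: -220016407/221596935 ≈ -0.99287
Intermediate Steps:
3868/41335 + 40771/(-37527) = 3868*(1/41335) + 40771*(-1/37527) = 3868/41335 - 40771/37527 = -220016407/221596935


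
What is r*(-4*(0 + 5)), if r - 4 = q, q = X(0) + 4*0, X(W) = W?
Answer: -80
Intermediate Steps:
q = 0 (q = 0 + 4*0 = 0 + 0 = 0)
r = 4 (r = 4 + 0 = 4)
r*(-4*(0 + 5)) = 4*(-4*(0 + 5)) = 4*(-4*5) = 4*(-20) = -80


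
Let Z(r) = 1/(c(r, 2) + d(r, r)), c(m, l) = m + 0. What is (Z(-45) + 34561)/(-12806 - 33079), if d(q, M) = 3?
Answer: -1451561/1927170 ≈ -0.75321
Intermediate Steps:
c(m, l) = m
Z(r) = 1/(3 + r) (Z(r) = 1/(r + 3) = 1/(3 + r))
(Z(-45) + 34561)/(-12806 - 33079) = (1/(3 - 45) + 34561)/(-12806 - 33079) = (1/(-42) + 34561)/(-45885) = (-1/42 + 34561)*(-1/45885) = (1451561/42)*(-1/45885) = -1451561/1927170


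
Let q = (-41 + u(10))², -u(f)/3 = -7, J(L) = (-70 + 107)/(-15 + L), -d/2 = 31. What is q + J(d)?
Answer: 30763/77 ≈ 399.52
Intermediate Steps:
d = -62 (d = -2*31 = -62)
J(L) = 37/(-15 + L)
u(f) = 21 (u(f) = -3*(-7) = 21)
q = 400 (q = (-41 + 21)² = (-20)² = 400)
q + J(d) = 400 + 37/(-15 - 62) = 400 + 37/(-77) = 400 + 37*(-1/77) = 400 - 37/77 = 30763/77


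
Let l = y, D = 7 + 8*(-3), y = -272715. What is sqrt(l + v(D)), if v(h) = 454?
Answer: I*sqrt(272261) ≈ 521.79*I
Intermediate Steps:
D = -17 (D = 7 - 24 = -17)
l = -272715
sqrt(l + v(D)) = sqrt(-272715 + 454) = sqrt(-272261) = I*sqrt(272261)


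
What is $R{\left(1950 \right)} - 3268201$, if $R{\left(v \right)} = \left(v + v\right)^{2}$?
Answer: $11941799$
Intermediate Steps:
$R{\left(v \right)} = 4 v^{2}$ ($R{\left(v \right)} = \left(2 v\right)^{2} = 4 v^{2}$)
$R{\left(1950 \right)} - 3268201 = 4 \cdot 1950^{2} - 3268201 = 4 \cdot 3802500 - 3268201 = 15210000 - 3268201 = 11941799$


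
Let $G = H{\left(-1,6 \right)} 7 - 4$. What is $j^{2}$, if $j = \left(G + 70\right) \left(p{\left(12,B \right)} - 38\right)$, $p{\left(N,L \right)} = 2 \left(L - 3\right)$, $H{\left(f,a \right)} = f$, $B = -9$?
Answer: $13380964$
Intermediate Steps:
$G = -11$ ($G = \left(-1\right) 7 - 4 = -7 - 4 = -11$)
$p{\left(N,L \right)} = -6 + 2 L$ ($p{\left(N,L \right)} = 2 \left(-3 + L\right) = -6 + 2 L$)
$j = -3658$ ($j = \left(-11 + 70\right) \left(\left(-6 + 2 \left(-9\right)\right) - 38\right) = 59 \left(\left(-6 - 18\right) - 38\right) = 59 \left(-24 - 38\right) = 59 \left(-62\right) = -3658$)
$j^{2} = \left(-3658\right)^{2} = 13380964$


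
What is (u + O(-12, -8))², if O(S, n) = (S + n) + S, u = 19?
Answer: 169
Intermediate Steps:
O(S, n) = n + 2*S
(u + O(-12, -8))² = (19 + (-8 + 2*(-12)))² = (19 + (-8 - 24))² = (19 - 32)² = (-13)² = 169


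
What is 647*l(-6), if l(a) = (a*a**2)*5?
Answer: -698760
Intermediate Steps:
l(a) = 5*a**3 (l(a) = a**3*5 = 5*a**3)
647*l(-6) = 647*(5*(-6)**3) = 647*(5*(-216)) = 647*(-1080) = -698760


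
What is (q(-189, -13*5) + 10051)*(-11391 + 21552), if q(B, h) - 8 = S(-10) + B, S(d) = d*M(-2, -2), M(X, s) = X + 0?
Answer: 100492290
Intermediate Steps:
M(X, s) = X
S(d) = -2*d (S(d) = d*(-2) = -2*d)
q(B, h) = 28 + B (q(B, h) = 8 + (-2*(-10) + B) = 8 + (20 + B) = 28 + B)
(q(-189, -13*5) + 10051)*(-11391 + 21552) = ((28 - 189) + 10051)*(-11391 + 21552) = (-161 + 10051)*10161 = 9890*10161 = 100492290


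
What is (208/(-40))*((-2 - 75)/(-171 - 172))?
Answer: -286/245 ≈ -1.1673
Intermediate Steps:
(208/(-40))*((-2 - 75)/(-171 - 172)) = (208*(-1/40))*(-77/(-343)) = -(-2002)*(-1)/(5*343) = -26/5*11/49 = -286/245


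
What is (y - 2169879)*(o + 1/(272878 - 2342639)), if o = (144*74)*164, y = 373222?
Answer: -6498654270884984911/2069761 ≈ -3.1398e+12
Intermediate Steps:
o = 1747584 (o = 10656*164 = 1747584)
(y - 2169879)*(o + 1/(272878 - 2342639)) = (373222 - 2169879)*(1747584 + 1/(272878 - 2342639)) = -1796657*(1747584 + 1/(-2069761)) = -1796657*(1747584 - 1/2069761) = -1796657*3617081207423/2069761 = -6498654270884984911/2069761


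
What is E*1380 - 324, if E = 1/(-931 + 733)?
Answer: -10922/33 ≈ -330.97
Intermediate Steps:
E = -1/198 (E = 1/(-198) = -1/198 ≈ -0.0050505)
E*1380 - 324 = -1/198*1380 - 324 = -230/33 - 324 = -10922/33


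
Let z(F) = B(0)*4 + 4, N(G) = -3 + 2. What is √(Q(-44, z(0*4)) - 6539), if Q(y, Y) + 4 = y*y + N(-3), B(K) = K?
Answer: 48*I*√2 ≈ 67.882*I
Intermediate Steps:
N(G) = -1
z(F) = 4 (z(F) = 0*4 + 4 = 0 + 4 = 4)
Q(y, Y) = -5 + y² (Q(y, Y) = -4 + (y*y - 1) = -4 + (y² - 1) = -4 + (-1 + y²) = -5 + y²)
√(Q(-44, z(0*4)) - 6539) = √((-5 + (-44)²) - 6539) = √((-5 + 1936) - 6539) = √(1931 - 6539) = √(-4608) = 48*I*√2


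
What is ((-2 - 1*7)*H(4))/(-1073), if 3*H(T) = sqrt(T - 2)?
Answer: 3*sqrt(2)/1073 ≈ 0.0039540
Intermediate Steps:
H(T) = sqrt(-2 + T)/3 (H(T) = sqrt(T - 2)/3 = sqrt(-2 + T)/3)
((-2 - 1*7)*H(4))/(-1073) = ((-2 - 1*7)*(sqrt(-2 + 4)/3))/(-1073) = ((-2 - 7)*(sqrt(2)/3))*(-1/1073) = -3*sqrt(2)*(-1/1073) = 3*sqrt(2)/1073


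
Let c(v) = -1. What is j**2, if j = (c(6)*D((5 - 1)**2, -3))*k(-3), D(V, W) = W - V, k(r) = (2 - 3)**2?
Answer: 361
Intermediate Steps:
k(r) = 1 (k(r) = (-1)**2 = 1)
j = 19 (j = -(-3 - (5 - 1)**2)*1 = -(-3 - 1*4**2)*1 = -(-3 - 1*16)*1 = -(-3 - 16)*1 = -1*(-19)*1 = 19*1 = 19)
j**2 = 19**2 = 361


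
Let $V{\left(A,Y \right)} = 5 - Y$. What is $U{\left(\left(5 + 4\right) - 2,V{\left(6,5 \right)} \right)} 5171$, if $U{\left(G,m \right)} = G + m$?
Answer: $36197$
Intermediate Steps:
$U{\left(\left(5 + 4\right) - 2,V{\left(6,5 \right)} \right)} 5171 = \left(\left(\left(5 + 4\right) - 2\right) + \left(5 - 5\right)\right) 5171 = \left(\left(9 - 2\right) + \left(5 - 5\right)\right) 5171 = \left(7 + 0\right) 5171 = 7 \cdot 5171 = 36197$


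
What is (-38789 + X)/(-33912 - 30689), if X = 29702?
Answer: 9087/64601 ≈ 0.14066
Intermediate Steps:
(-38789 + X)/(-33912 - 30689) = (-38789 + 29702)/(-33912 - 30689) = -9087/(-64601) = -9087*(-1/64601) = 9087/64601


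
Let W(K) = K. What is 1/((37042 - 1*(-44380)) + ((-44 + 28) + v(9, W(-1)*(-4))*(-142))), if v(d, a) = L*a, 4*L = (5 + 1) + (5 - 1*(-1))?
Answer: 1/79702 ≈ 1.2547e-5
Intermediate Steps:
L = 3 (L = ((5 + 1) + (5 - 1*(-1)))/4 = (6 + (5 + 1))/4 = (6 + 6)/4 = (¼)*12 = 3)
v(d, a) = 3*a
1/((37042 - 1*(-44380)) + ((-44 + 28) + v(9, W(-1)*(-4))*(-142))) = 1/((37042 - 1*(-44380)) + ((-44 + 28) + (3*(-1*(-4)))*(-142))) = 1/((37042 + 44380) + (-16 + (3*4)*(-142))) = 1/(81422 + (-16 + 12*(-142))) = 1/(81422 + (-16 - 1704)) = 1/(81422 - 1720) = 1/79702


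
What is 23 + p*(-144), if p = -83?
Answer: 11975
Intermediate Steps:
23 + p*(-144) = 23 - 83*(-144) = 23 + 11952 = 11975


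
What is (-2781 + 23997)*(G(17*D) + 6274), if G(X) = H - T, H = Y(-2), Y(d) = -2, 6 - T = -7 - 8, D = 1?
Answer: 132621216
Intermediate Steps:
T = 21 (T = 6 - (-7 - 8) = 6 - 1*(-15) = 6 + 15 = 21)
H = -2
G(X) = -23 (G(X) = -2 - 1*21 = -2 - 21 = -23)
(-2781 + 23997)*(G(17*D) + 6274) = (-2781 + 23997)*(-23 + 6274) = 21216*6251 = 132621216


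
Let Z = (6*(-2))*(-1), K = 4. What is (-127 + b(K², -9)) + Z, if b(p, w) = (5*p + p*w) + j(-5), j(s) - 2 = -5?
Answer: -182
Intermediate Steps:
j(s) = -3 (j(s) = 2 - 5 = -3)
Z = 12 (Z = -12*(-1) = 12)
b(p, w) = -3 + 5*p + p*w (b(p, w) = (5*p + p*w) - 3 = -3 + 5*p + p*w)
(-127 + b(K², -9)) + Z = (-127 + (-3 + 5*4² + 4²*(-9))) + 12 = (-127 + (-3 + 5*16 + 16*(-9))) + 12 = (-127 + (-3 + 80 - 144)) + 12 = (-127 - 67) + 12 = -194 + 12 = -182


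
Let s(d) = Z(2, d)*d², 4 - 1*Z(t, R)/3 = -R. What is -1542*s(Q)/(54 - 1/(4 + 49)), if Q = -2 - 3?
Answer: 6129450/2861 ≈ 2142.4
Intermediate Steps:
Q = -5
Z(t, R) = 12 + 3*R (Z(t, R) = 12 - (-3)*R = 12 + 3*R)
s(d) = d²*(12 + 3*d) (s(d) = (12 + 3*d)*d² = d²*(12 + 3*d))
-1542*s(Q)/(54 - 1/(4 + 49)) = -1542*3*(-5)²*(4 - 5)/(54 - 1/(4 + 49)) = -1542*3*25*(-1)/(54 - 1/53) = -(-115650)/(54 - 1*1/53) = -(-115650)/(54 - 1/53) = -(-115650)/2861/53 = -(-115650)*53/2861 = -1542*(-3975/2861) = 6129450/2861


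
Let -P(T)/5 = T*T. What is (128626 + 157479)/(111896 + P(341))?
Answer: -286105/469509 ≈ -0.60937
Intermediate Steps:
P(T) = -5*T**2 (P(T) = -5*T*T = -5*T**2)
(128626 + 157479)/(111896 + P(341)) = (128626 + 157479)/(111896 - 5*341**2) = 286105/(111896 - 5*116281) = 286105/(111896 - 581405) = 286105/(-469509) = 286105*(-1/469509) = -286105/469509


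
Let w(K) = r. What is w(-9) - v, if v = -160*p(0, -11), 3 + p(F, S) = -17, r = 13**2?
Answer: -3031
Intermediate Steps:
r = 169
w(K) = 169
p(F, S) = -20 (p(F, S) = -3 - 17 = -20)
v = 3200 (v = -160*(-20) = 3200)
w(-9) - v = 169 - 1*3200 = 169 - 3200 = -3031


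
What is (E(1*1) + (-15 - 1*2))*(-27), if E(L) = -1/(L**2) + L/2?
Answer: 945/2 ≈ 472.50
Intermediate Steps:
E(L) = L/2 - 1/L**2 (E(L) = -1/L**2 + L*(1/2) = -1/L**2 + L/2 = L/2 - 1/L**2)
(E(1*1) + (-15 - 1*2))*(-27) = (((1*1)/2 - 1/(1*1)**2) + (-15 - 1*2))*(-27) = (((1/2)*1 - 1/1**2) + (-15 - 2))*(-27) = ((1/2 - 1*1) - 17)*(-27) = ((1/2 - 1) - 17)*(-27) = (-1/2 - 17)*(-27) = -35/2*(-27) = 945/2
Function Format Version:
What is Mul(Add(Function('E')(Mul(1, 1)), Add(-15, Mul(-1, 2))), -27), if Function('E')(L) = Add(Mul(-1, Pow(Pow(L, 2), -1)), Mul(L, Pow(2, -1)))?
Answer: Rational(945, 2) ≈ 472.50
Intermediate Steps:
Function('E')(L) = Add(Mul(Rational(1, 2), L), Mul(-1, Pow(L, -2))) (Function('E')(L) = Add(Mul(-1, Pow(L, -2)), Mul(L, Rational(1, 2))) = Add(Mul(-1, Pow(L, -2)), Mul(Rational(1, 2), L)) = Add(Mul(Rational(1, 2), L), Mul(-1, Pow(L, -2))))
Mul(Add(Function('E')(Mul(1, 1)), Add(-15, Mul(-1, 2))), -27) = Mul(Add(Add(Mul(Rational(1, 2), Mul(1, 1)), Mul(-1, Pow(Mul(1, 1), -2))), Add(-15, Mul(-1, 2))), -27) = Mul(Add(Add(Mul(Rational(1, 2), 1), Mul(-1, Pow(1, -2))), Add(-15, -2)), -27) = Mul(Add(Add(Rational(1, 2), Mul(-1, 1)), -17), -27) = Mul(Add(Add(Rational(1, 2), -1), -17), -27) = Mul(Add(Rational(-1, 2), -17), -27) = Mul(Rational(-35, 2), -27) = Rational(945, 2)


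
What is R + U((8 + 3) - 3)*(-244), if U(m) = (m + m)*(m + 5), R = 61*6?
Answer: -50386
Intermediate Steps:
R = 366
U(m) = 2*m*(5 + m) (U(m) = (2*m)*(5 + m) = 2*m*(5 + m))
R + U((8 + 3) - 3)*(-244) = 366 + (2*((8 + 3) - 3)*(5 + ((8 + 3) - 3)))*(-244) = 366 + (2*(11 - 3)*(5 + (11 - 3)))*(-244) = 366 + (2*8*(5 + 8))*(-244) = 366 + (2*8*13)*(-244) = 366 + 208*(-244) = 366 - 50752 = -50386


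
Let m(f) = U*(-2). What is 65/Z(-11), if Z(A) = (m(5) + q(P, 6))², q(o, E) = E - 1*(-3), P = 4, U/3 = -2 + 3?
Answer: 65/9 ≈ 7.2222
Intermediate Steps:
U = 3 (U = 3*(-2 + 3) = 3*1 = 3)
m(f) = -6 (m(f) = 3*(-2) = -6)
q(o, E) = 3 + E (q(o, E) = E + 3 = 3 + E)
Z(A) = 9 (Z(A) = (-6 + (3 + 6))² = (-6 + 9)² = 3² = 9)
65/Z(-11) = 65/9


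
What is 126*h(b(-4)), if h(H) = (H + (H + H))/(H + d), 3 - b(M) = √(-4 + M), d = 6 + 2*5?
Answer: 2730/41 - 1344*I*√2/41 ≈ 66.585 - 46.359*I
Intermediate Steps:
d = 16 (d = 6 + 10 = 16)
b(M) = 3 - √(-4 + M)
h(H) = 3*H/(16 + H) (h(H) = (H + (H + H))/(H + 16) = (H + 2*H)/(16 + H) = (3*H)/(16 + H) = 3*H/(16 + H))
126*h(b(-4)) = 126*(3*(3 - √(-4 - 4))/(16 + (3 - √(-4 - 4)))) = 126*(3*(3 - √(-8))/(16 + (3 - √(-8)))) = 126*(3*(3 - 2*I*√2)/(16 + (3 - 2*I*√2))) = 126*(3*(3 - 2*I*√2)/(19 - 2*I*√2)) = 378*(3 - 2*I*√2)/(19 - 2*I*√2)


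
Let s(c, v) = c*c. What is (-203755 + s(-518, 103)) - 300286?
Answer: -235717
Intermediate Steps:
s(c, v) = c²
(-203755 + s(-518, 103)) - 300286 = (-203755 + (-518)²) - 300286 = (-203755 + 268324) - 300286 = 64569 - 300286 = -235717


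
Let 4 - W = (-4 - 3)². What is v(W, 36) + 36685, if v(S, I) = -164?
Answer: 36521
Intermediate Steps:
W = -45 (W = 4 - (-4 - 3)² = 4 - 1*(-7)² = 4 - 1*49 = 4 - 49 = -45)
v(W, 36) + 36685 = -164 + 36685 = 36521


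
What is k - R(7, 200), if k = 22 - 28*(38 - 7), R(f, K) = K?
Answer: -1046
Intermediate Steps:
k = -846 (k = 22 - 28*31 = 22 - 868 = -846)
k - R(7, 200) = -846 - 1*200 = -846 - 200 = -1046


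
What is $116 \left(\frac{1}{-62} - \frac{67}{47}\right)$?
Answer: $- \frac{243658}{1457} \approx -167.23$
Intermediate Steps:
$116 \left(\frac{1}{-62} - \frac{67}{47}\right) = 116 \left(- \frac{1}{62} - \frac{67}{47}\right) = 116 \left(- \frac{4201}{2914}\right) = - \frac{243658}{1457}$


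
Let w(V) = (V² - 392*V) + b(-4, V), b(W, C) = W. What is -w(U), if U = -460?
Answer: -391916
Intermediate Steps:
w(V) = -4 + V² - 392*V (w(V) = (V² - 392*V) - 4 = -4 + V² - 392*V)
-w(U) = -(-4 + (-460)² - 392*(-460)) = -(-4 + 211600 + 180320) = -1*391916 = -391916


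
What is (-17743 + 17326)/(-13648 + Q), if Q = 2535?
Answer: 417/11113 ≈ 0.037524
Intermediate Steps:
(-17743 + 17326)/(-13648 + Q) = (-17743 + 17326)/(-13648 + 2535) = -417/(-11113) = -417*(-1/11113) = 417/11113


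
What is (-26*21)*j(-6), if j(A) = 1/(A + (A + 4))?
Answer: 273/4 ≈ 68.250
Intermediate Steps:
j(A) = 1/(4 + 2*A) (j(A) = 1/(A + (4 + A)) = 1/(4 + 2*A))
(-26*21)*j(-6) = (-26*21)*(1/(2*(2 - 6))) = -273/(-4) = -273*(-1)/4 = -546*(-⅛) = 273/4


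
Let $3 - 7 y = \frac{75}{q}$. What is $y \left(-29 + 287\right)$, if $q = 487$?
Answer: $\frac{51084}{487} \approx 104.9$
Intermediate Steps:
$y = \frac{198}{487}$ ($y = \frac{3}{7} - \frac{75 \cdot \frac{1}{487}}{7} = \frac{3}{7} - \frac{75}{3409} = \frac{198}{487} \approx 0.40657$)
$y \left(-29 + 287\right) = \frac{198 \left(-29 + 287\right)}{487} = \frac{198}{487} \cdot 258 = \frac{51084}{487}$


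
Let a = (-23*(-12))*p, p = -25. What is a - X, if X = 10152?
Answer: -17052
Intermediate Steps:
a = -6900 (a = -23*(-12)*(-25) = 276*(-25) = -6900)
a - X = -6900 - 1*10152 = -6900 - 10152 = -17052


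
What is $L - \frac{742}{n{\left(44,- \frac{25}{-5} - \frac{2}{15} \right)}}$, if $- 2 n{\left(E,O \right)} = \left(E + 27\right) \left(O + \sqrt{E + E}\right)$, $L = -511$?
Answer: $- \frac{526647331}{1027441} + \frac{667800 \sqrt{22}}{1027441} \approx -509.53$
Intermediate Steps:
$n{\left(E,O \right)} = - \frac{\left(27 + E\right) \left(O + \sqrt{2} \sqrt{E}\right)}{2}$ ($n{\left(E,O \right)} = - \frac{\left(E + 27\right) \left(O + \sqrt{E + E}\right)}{2} = - \frac{\left(27 + E\right) \left(O + \sqrt{2 E}\right)}{2} = - \frac{\left(27 + E\right) \left(O + \sqrt{2} \sqrt{E}\right)}{2}$)
$L - \frac{742}{n{\left(44,- \frac{25}{-5} - \frac{2}{15} \right)}} = -511 - \frac{742}{- \frac{27 \left(- \frac{25}{-5} - \frac{2}{15}\right)}{2} - \frac{27 \sqrt{2} \sqrt{44}}{2} - 22 \left(- \frac{25}{-5} - \frac{2}{15}\right) - \frac{\sqrt{2} \cdot 44^{\frac{3}{2}}}{2}} = -511 - \frac{742}{- \frac{27 \left(\left(-25\right) \left(- \frac{1}{5}\right) - \frac{2}{15}\right)}{2} - \frac{27 \sqrt{2} \cdot 2 \sqrt{11}}{2} - 22 \left(\left(-25\right) \left(- \frac{1}{5}\right) - \frac{2}{15}\right) - \frac{\sqrt{2} \cdot 88 \sqrt{11}}{2}} = -511 - \frac{742}{- \frac{27 \left(5 - \frac{2}{15}\right)}{2} - 27 \sqrt{22} - 22 \left(5 - \frac{2}{15}\right) - 44 \sqrt{22}} = -511 - \frac{742}{\left(- \frac{27}{2}\right) \frac{73}{15} - 27 \sqrt{22} - 22 \cdot \frac{73}{15} - 44 \sqrt{22}} = -511 - \frac{742}{- \frac{657}{10} - 27 \sqrt{22} - \frac{1606}{15} - 44 \sqrt{22}} = -511 - \frac{742}{- \frac{5183}{30} - 71 \sqrt{22}}$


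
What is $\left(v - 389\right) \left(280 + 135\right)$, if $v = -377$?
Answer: $-317890$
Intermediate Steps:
$\left(v - 389\right) \left(280 + 135\right) = \left(-377 - 389\right) \left(280 + 135\right) = \left(-766\right) 415 = -317890$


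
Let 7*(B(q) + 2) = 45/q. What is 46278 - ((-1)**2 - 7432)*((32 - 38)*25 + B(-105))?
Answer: -53100759/49 ≈ -1.0837e+6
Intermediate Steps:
B(q) = -2 + 45/(7*q) (B(q) = -2 + (45/q)/7 = -2 + 45/(7*q))
46278 - ((-1)**2 - 7432)*((32 - 38)*25 + B(-105)) = 46278 - ((-1)**2 - 7432)*((32 - 38)*25 + (-2 + (45/7)/(-105))) = 46278 - (1 - 7432)*(-6*25 + (-2 + (45/7)*(-1/105))) = 46278 - (-7431)*(-150 + (-2 - 3/49)) = 46278 - (-7431)*(-150 - 101/49) = 46278 - (-7431)*(-7451)/49 = 46278 - 1*55368381/49 = 46278 - 55368381/49 = -53100759/49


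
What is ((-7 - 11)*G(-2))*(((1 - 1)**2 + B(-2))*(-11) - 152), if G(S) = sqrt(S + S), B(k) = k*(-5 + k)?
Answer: 11016*I ≈ 11016.0*I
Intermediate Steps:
G(S) = sqrt(2)*sqrt(S) (G(S) = sqrt(2*S) = sqrt(2)*sqrt(S))
((-7 - 11)*G(-2))*(((1 - 1)**2 + B(-2))*(-11) - 152) = ((-7 - 11)*(sqrt(2)*sqrt(-2)))*(((1 - 1)**2 - 2*(-5 - 2))*(-11) - 152) = (-18*sqrt(2)*I*sqrt(2))*((0**2 - 2*(-7))*(-11) - 152) = (-36*I)*((0 + 14)*(-11) - 152) = (-36*I)*(14*(-11) - 152) = (-36*I)*(-154 - 152) = -36*I*(-306) = 11016*I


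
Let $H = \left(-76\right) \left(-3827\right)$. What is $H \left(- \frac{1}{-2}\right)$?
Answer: $145426$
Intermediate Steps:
$H = 290852$
$H \left(- \frac{1}{-2}\right) = 290852 \left(- \frac{1}{-2}\right) = 290852 \left(\left(-1\right) \left(- \frac{1}{2}\right)\right) = 290852 \cdot \frac{1}{2} = 145426$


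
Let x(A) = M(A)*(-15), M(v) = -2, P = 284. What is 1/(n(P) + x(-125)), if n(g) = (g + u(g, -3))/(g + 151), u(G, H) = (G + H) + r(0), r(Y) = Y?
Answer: 87/2723 ≈ 0.031950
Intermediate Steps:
u(G, H) = G + H (u(G, H) = (G + H) + 0 = G + H)
x(A) = 30 (x(A) = -2*(-15) = 30)
n(g) = (-3 + 2*g)/(151 + g) (n(g) = (g + (g - 3))/(g + 151) = (g + (-3 + g))/(151 + g) = (-3 + 2*g)/(151 + g))
1/(n(P) + x(-125)) = 1/((-3 + 2*284)/(151 + 284) + 30) = 1/((-3 + 568)/435 + 30) = 1/((1/435)*565 + 30) = 1/(113/87 + 30) = 1/(2723/87) = 87/2723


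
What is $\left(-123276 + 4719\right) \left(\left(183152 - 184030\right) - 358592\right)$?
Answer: $42617684790$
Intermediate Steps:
$\left(-123276 + 4719\right) \left(\left(183152 - 184030\right) - 358592\right) = - 118557 \left(-878 - 358592\right) = \left(-118557\right) \left(-359470\right) = 42617684790$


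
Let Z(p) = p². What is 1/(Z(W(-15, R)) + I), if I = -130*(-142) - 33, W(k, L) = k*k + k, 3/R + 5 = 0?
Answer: 1/62527 ≈ 1.5993e-5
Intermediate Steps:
R = -⅗ (R = 3/(-5 + 0) = 3/(-5) = 3*(-⅕) = -⅗ ≈ -0.60000)
W(k, L) = k + k² (W(k, L) = k² + k = k + k²)
I = 18427 (I = 18460 - 33 = 18427)
1/(Z(W(-15, R)) + I) = 1/((-15*(1 - 15))² + 18427) = 1/((-15*(-14))² + 18427) = 1/(210² + 18427) = 1/(44100 + 18427) = 1/62527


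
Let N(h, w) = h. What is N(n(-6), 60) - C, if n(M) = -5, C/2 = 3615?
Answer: -7235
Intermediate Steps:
C = 7230 (C = 2*3615 = 7230)
N(n(-6), 60) - C = -5 - 1*7230 = -5 - 7230 = -7235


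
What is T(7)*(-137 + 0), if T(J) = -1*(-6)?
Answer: -822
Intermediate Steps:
T(J) = 6
T(7)*(-137 + 0) = 6*(-137 + 0) = 6*(-137) = -822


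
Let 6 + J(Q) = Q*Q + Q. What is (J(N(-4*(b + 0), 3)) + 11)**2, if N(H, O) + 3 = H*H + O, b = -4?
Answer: 4329245209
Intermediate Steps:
N(H, O) = -3 + O + H**2 (N(H, O) = -3 + (H*H + O) = -3 + (H**2 + O) = -3 + (O + H**2) = -3 + O + H**2)
J(Q) = -6 + Q + Q**2 (J(Q) = -6 + (Q*Q + Q) = -6 + (Q**2 + Q) = -6 + (Q + Q**2) = -6 + Q + Q**2)
(J(N(-4*(b + 0), 3)) + 11)**2 = ((-6 + (-3 + 3 + (-4*(-4 + 0))**2) + (-3 + 3 + (-4*(-4 + 0))**2)**2) + 11)**2 = ((-6 + (-3 + 3 + (-4*(-4))**2) + (-3 + 3 + (-4*(-4))**2)**2) + 11)**2 = ((-6 + (-3 + 3 + 16**2) + (-3 + 3 + 16**2)**2) + 11)**2 = ((-6 + (-3 + 3 + 256) + (-3 + 3 + 256)**2) + 11)**2 = ((-6 + 256 + 256**2) + 11)**2 = ((-6 + 256 + 65536) + 11)**2 = (65786 + 11)**2 = 65797**2 = 4329245209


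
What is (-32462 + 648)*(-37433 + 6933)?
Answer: 970327000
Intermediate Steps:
(-32462 + 648)*(-37433 + 6933) = -31814*(-30500) = 970327000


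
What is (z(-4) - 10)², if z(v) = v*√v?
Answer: 36 + 160*I ≈ 36.0 + 160.0*I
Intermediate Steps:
z(v) = v^(3/2)
(z(-4) - 10)² = ((-4)^(3/2) - 10)² = (-8*I - 10)² = (-10 - 8*I)²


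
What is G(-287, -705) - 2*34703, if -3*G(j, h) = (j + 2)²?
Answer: -96481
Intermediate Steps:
G(j, h) = -(2 + j)²/3 (G(j, h) = -(j + 2)²/3 = -(2 + j)²/3)
G(-287, -705) - 2*34703 = -(2 - 287)²/3 - 2*34703 = -⅓*(-285)² - 1*69406 = -⅓*81225 - 69406 = -27075 - 69406 = -96481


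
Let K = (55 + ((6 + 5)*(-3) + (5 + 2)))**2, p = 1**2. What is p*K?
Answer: 841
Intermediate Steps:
p = 1
K = 841 (K = (55 + (11*(-3) + 7))**2 = (55 + (-33 + 7))**2 = (55 - 26)**2 = 29**2 = 841)
p*K = 1*841 = 841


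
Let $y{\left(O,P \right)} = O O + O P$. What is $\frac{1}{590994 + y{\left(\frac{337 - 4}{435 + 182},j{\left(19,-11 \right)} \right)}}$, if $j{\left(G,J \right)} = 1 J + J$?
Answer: $\frac{380689}{224980505613} \approx 1.6921 \cdot 10^{-6}$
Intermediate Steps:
$j{\left(G,J \right)} = 2 J$ ($j{\left(G,J \right)} = J + J = 2 J$)
$y{\left(O,P \right)} = O^{2} + O P$
$\frac{1}{590994 + y{\left(\frac{337 - 4}{435 + 182},j{\left(19,-11 \right)} \right)}} = \frac{1}{590994 + \frac{337 - 4}{435 + 182} \left(\frac{337 - 4}{435 + 182} + 2 \left(-11\right)\right)} = \frac{1}{590994 + \frac{333}{617} \left(\frac{333}{617} - 22\right)} = \frac{1}{590994 + 333 \cdot \frac{1}{617} \left(333 \cdot \frac{1}{617} - 22\right)} = \frac{1}{590994 + \frac{333 \left(\frac{333}{617} - 22\right)}{617}} = \frac{1}{590994 + \frac{333}{617} \left(- \frac{13241}{617}\right)} = \frac{1}{590994 - \frac{4409253}{380689}} = \frac{1}{\frac{224980505613}{380689}} = \frac{380689}{224980505613}$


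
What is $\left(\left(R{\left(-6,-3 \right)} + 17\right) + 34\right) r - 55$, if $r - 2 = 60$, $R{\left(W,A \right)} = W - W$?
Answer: $3107$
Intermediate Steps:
$R{\left(W,A \right)} = 0$
$r = 62$ ($r = 2 + 60 = 62$)
$\left(\left(R{\left(-6,-3 \right)} + 17\right) + 34\right) r - 55 = \left(\left(0 + 17\right) + 34\right) 62 - 55 = \left(17 + 34\right) 62 - 55 = 51 \cdot 62 - 55 = 3162 - 55 = 3107$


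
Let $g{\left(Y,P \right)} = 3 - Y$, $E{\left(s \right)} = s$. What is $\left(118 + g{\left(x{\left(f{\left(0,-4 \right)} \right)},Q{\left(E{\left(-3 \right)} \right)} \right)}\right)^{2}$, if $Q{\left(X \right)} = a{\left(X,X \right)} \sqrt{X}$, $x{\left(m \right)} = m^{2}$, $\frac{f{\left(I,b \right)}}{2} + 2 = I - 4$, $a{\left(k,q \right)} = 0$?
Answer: $529$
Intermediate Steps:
$f{\left(I,b \right)} = -12 + 2 I$ ($f{\left(I,b \right)} = -4 + 2 \left(I - 4\right) = -4 + 2 \left(-4 + I\right) = -4 + \left(-8 + 2 I\right) = -12 + 2 I$)
$Q{\left(X \right)} = 0$ ($Q{\left(X \right)} = 0 \sqrt{X} = 0$)
$\left(118 + g{\left(x{\left(f{\left(0,-4 \right)} \right)},Q{\left(E{\left(-3 \right)} \right)} \right)}\right)^{2} = \left(118 + \left(3 - \left(-12 + 2 \cdot 0\right)^{2}\right)\right)^{2} = \left(118 + \left(3 - \left(-12 + 0\right)^{2}\right)\right)^{2} = \left(118 + \left(3 - \left(-12\right)^{2}\right)\right)^{2} = \left(118 + \left(3 - 144\right)\right)^{2} = \left(118 - 141\right)^{2} = \left(-23\right)^{2} = 529$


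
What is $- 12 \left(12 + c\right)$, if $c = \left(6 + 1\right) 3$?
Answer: $-396$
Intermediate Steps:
$c = 21$ ($c = 7 \cdot 3 = 21$)
$- 12 \left(12 + c\right) = - 12 \left(12 + 21\right) = \left(-12\right) 33 = -396$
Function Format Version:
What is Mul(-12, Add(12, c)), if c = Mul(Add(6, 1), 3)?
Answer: -396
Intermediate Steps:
c = 21 (c = Mul(7, 3) = 21)
Mul(-12, Add(12, c)) = Mul(-12, Add(12, 21)) = Mul(-12, 33) = -396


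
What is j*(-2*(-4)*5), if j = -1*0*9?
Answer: 0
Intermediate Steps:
j = 0 (j = 0*9 = 0)
j*(-2*(-4)*5) = 0*(-2*(-4)*5) = 0*(8*5) = 0*40 = 0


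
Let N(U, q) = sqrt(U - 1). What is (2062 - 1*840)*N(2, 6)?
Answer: 1222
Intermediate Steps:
N(U, q) = sqrt(-1 + U)
(2062 - 1*840)*N(2, 6) = (2062 - 1*840)*sqrt(-1 + 2) = (2062 - 840)*sqrt(1) = 1222*1 = 1222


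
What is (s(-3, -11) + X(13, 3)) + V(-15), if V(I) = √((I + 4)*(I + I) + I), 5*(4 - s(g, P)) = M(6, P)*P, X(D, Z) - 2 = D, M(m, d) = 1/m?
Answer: 581/30 + 3*√35 ≈ 37.115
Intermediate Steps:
X(D, Z) = 2 + D
s(g, P) = 4 - P/30 (s(g, P) = 4 - P/(5*6) = 4 - P/30)
V(I) = √(I + 2*I*(4 + I)) (V(I) = √((4 + I)*(2*I) + I) = √(2*I*(4 + I) + I) = √(I + 2*I*(4 + I)))
(s(-3, -11) + X(13, 3)) + V(-15) = ((4 - 1/30*(-11)) + (2 + 13)) + √(-15*(9 + 2*(-15))) = ((4 + 11/30) + 15) + √(-15*(9 - 30)) = (131/30 + 15) + √(-15*(-21)) = 581/30 + √315 = 581/30 + 3*√35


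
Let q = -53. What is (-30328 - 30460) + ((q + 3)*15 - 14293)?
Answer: -75831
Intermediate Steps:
(-30328 - 30460) + ((q + 3)*15 - 14293) = (-30328 - 30460) + ((-53 + 3)*15 - 14293) = -60788 + (-50*15 - 14293) = -60788 + (-750 - 14293) = -60788 - 15043 = -75831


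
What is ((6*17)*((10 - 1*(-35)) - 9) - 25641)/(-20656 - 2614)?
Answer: 21969/23270 ≈ 0.94409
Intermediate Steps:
((6*17)*((10 - 1*(-35)) - 9) - 25641)/(-20656 - 2614) = (102*((10 + 35) - 9) - 25641)/(-23270) = (102*(45 - 9) - 25641)*(-1/23270) = (102*36 - 25641)*(-1/23270) = (3672 - 25641)*(-1/23270) = -21969*(-1/23270) = 21969/23270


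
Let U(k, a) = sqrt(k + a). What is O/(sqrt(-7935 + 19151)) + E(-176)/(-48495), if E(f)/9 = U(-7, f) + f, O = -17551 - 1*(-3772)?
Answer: 528/16165 - 13779*sqrt(701)/2804 - 3*I*sqrt(183)/16165 ≈ -130.07 - 0.0025106*I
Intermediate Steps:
O = -13779 (O = -17551 + 3772 = -13779)
U(k, a) = sqrt(a + k)
E(f) = 9*f + 9*sqrt(-7 + f) (E(f) = 9*(sqrt(f - 7) + f) = 9*(sqrt(-7 + f) + f) = 9*(f + sqrt(-7 + f)) = 9*f + 9*sqrt(-7 + f))
O/(sqrt(-7935 + 19151)) + E(-176)/(-48495) = -13779/sqrt(-7935 + 19151) + (9*(-176) + 9*sqrt(-7 - 176))/(-48495) = -13779*sqrt(701)/2804 + (-1584 + 9*sqrt(-183))*(-1/48495) = -13779*sqrt(701)/2804 + (-1584 + 9*(I*sqrt(183)))*(-1/48495) = -13779*sqrt(701)/2804 + (-1584 + 9*I*sqrt(183))*(-1/48495) = -13779*sqrt(701)/2804 + (528/16165 - 3*I*sqrt(183)/16165) = 528/16165 - 13779*sqrt(701)/2804 - 3*I*sqrt(183)/16165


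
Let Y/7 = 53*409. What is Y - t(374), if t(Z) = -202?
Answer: 151941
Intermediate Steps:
Y = 151739 (Y = 7*(53*409) = 7*21677 = 151739)
Y - t(374) = 151739 - 1*(-202) = 151739 + 202 = 151941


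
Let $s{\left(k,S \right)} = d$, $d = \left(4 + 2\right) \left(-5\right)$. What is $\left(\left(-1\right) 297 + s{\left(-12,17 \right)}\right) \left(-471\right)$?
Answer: $154017$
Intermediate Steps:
$d = -30$ ($d = 6 \left(-5\right) = -30$)
$s{\left(k,S \right)} = -30$
$\left(\left(-1\right) 297 + s{\left(-12,17 \right)}\right) \left(-471\right) = \left(\left(-1\right) 297 - 30\right) \left(-471\right) = \left(-297 - 30\right) \left(-471\right) = \left(-327\right) \left(-471\right) = 154017$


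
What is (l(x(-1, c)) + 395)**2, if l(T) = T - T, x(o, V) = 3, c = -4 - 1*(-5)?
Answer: 156025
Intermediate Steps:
c = 1 (c = -4 + 5 = 1)
l(T) = 0
(l(x(-1, c)) + 395)**2 = (0 + 395)**2 = 395**2 = 156025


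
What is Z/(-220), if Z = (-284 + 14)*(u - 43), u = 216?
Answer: 4671/22 ≈ 212.32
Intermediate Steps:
Z = -46710 (Z = (-284 + 14)*(216 - 43) = -270*173 = -46710)
Z/(-220) = -46710/(-220) = -46710*(-1/220) = 4671/22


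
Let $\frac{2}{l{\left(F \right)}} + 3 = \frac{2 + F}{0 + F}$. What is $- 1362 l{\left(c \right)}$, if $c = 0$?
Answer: $0$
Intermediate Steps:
$l{\left(F \right)} = \frac{2}{-3 + \frac{2 + F}{F}}$ ($l{\left(F \right)} = \frac{2}{-3 + \frac{2 + F}{0 + F}} = \frac{2}{-3 + \frac{2 + F}{F}}$)
$- 1362 l{\left(c \right)} = - 1362 \left(\left(-1\right) 0 \frac{1}{-1 + 0}\right) = - 1362 \left(\left(-1\right) 0 \frac{1}{-1}\right) = - 1362 \left(\left(-1\right) 0 \left(-1\right)\right) = \left(-1362\right) 0 = 0$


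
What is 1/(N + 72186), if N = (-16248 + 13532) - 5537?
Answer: 1/63933 ≈ 1.5641e-5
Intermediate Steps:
N = -8253 (N = -2716 - 5537 = -8253)
1/(N + 72186) = 1/(-8253 + 72186) = 1/63933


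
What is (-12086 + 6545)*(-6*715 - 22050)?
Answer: 145949940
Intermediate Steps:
(-12086 + 6545)*(-6*715 - 22050) = -5541*(-4290 - 22050) = -5541*(-26340) = 145949940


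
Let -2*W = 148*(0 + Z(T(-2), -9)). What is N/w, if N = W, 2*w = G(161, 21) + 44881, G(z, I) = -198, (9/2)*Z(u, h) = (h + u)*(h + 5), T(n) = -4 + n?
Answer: -5920/134049 ≈ -0.044163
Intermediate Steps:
Z(u, h) = 2*(5 + h)*(h + u)/9 (Z(u, h) = 2*((h + u)*(h + 5))/9 = 2*((h + u)*(5 + h))/9 = 2*((5 + h)*(h + u))/9 = 2*(5 + h)*(h + u)/9)
w = 44683/2 (w = (-198 + 44881)/2 = (½)*44683 = 44683/2 ≈ 22342.)
W = -2960/3 (W = -74*(0 + ((2/9)*(-9)² + (10/9)*(-9) + 10*(-4 - 2)/9 + (2/9)*(-9)*(-4 - 2))) = -74*(0 + ((2/9)*81 - 10 + (10/9)*(-6) + (2/9)*(-9)*(-6))) = -74*(0 + (18 - 10 - 20/3 + 12)) = -74*(0 + 40/3) = -74*40/3 = -½*5920/3 = -2960/3 ≈ -986.67)
N = -2960/3 ≈ -986.67
N/w = -2960/(3*44683/2) = -2960/3*2/44683 = -5920/134049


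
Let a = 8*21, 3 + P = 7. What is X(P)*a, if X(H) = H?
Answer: 672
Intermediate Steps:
P = 4 (P = -3 + 7 = 4)
a = 168
X(P)*a = 4*168 = 672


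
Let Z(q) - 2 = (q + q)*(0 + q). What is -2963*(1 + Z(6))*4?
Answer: -888900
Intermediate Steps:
Z(q) = 2 + 2*q**2 (Z(q) = 2 + (q + q)*(0 + q) = 2 + (2*q)*q = 2 + 2*q**2)
-2963*(1 + Z(6))*4 = -2963*(1 + (2 + 2*6**2))*4 = -2963*(1 + (2 + 2*36))*4 = -2963*(1 + (2 + 72))*4 = -2963*(1 + 74)*4 = -222225*4 = -2963*300 = -888900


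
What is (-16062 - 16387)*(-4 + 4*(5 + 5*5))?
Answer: -3764084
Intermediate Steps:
(-16062 - 16387)*(-4 + 4*(5 + 5*5)) = -32449*(-4 + 4*(5 + 25)) = -32449*(-4 + 4*30) = -32449*(-4 + 120) = -32449*116 = -3764084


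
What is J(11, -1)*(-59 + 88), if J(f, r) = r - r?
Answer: 0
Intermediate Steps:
J(f, r) = 0
J(11, -1)*(-59 + 88) = 0*(-59 + 88) = 0*29 = 0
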